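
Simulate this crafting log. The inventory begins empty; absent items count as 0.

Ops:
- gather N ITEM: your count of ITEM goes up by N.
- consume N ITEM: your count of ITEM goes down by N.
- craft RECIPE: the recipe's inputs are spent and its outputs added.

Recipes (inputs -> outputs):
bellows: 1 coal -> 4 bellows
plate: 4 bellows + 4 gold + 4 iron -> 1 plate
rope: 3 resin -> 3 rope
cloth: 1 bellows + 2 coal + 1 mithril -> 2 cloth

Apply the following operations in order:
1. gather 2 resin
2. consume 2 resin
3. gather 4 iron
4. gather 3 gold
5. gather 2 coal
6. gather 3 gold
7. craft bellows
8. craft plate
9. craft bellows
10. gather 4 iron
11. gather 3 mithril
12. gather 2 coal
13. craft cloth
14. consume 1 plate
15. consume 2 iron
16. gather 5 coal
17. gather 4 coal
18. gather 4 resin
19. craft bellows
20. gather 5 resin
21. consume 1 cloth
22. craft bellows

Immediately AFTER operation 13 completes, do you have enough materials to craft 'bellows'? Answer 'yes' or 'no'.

Answer: no

Derivation:
After 1 (gather 2 resin): resin=2
After 2 (consume 2 resin): (empty)
After 3 (gather 4 iron): iron=4
After 4 (gather 3 gold): gold=3 iron=4
After 5 (gather 2 coal): coal=2 gold=3 iron=4
After 6 (gather 3 gold): coal=2 gold=6 iron=4
After 7 (craft bellows): bellows=4 coal=1 gold=6 iron=4
After 8 (craft plate): coal=1 gold=2 plate=1
After 9 (craft bellows): bellows=4 gold=2 plate=1
After 10 (gather 4 iron): bellows=4 gold=2 iron=4 plate=1
After 11 (gather 3 mithril): bellows=4 gold=2 iron=4 mithril=3 plate=1
After 12 (gather 2 coal): bellows=4 coal=2 gold=2 iron=4 mithril=3 plate=1
After 13 (craft cloth): bellows=3 cloth=2 gold=2 iron=4 mithril=2 plate=1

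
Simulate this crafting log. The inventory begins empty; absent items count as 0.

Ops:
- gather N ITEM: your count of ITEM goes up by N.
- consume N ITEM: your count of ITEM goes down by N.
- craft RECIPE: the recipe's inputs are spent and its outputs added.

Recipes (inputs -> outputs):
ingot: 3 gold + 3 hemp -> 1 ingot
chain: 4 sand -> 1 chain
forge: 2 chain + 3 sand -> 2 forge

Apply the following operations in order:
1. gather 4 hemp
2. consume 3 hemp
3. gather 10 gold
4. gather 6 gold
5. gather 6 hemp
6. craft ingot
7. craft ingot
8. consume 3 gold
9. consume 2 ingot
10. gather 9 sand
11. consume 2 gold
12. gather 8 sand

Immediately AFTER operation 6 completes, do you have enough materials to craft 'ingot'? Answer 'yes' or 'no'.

After 1 (gather 4 hemp): hemp=4
After 2 (consume 3 hemp): hemp=1
After 3 (gather 10 gold): gold=10 hemp=1
After 4 (gather 6 gold): gold=16 hemp=1
After 5 (gather 6 hemp): gold=16 hemp=7
After 6 (craft ingot): gold=13 hemp=4 ingot=1

Answer: yes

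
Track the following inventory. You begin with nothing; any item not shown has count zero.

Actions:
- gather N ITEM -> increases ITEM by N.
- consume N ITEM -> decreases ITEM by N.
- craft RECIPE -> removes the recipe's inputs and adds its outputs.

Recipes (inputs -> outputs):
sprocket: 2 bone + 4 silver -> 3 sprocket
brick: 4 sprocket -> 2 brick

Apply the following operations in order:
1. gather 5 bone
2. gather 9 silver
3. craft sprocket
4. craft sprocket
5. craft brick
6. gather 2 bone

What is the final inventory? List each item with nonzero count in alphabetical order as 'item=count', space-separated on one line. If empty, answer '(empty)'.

Answer: bone=3 brick=2 silver=1 sprocket=2

Derivation:
After 1 (gather 5 bone): bone=5
After 2 (gather 9 silver): bone=5 silver=9
After 3 (craft sprocket): bone=3 silver=5 sprocket=3
After 4 (craft sprocket): bone=1 silver=1 sprocket=6
After 5 (craft brick): bone=1 brick=2 silver=1 sprocket=2
After 6 (gather 2 bone): bone=3 brick=2 silver=1 sprocket=2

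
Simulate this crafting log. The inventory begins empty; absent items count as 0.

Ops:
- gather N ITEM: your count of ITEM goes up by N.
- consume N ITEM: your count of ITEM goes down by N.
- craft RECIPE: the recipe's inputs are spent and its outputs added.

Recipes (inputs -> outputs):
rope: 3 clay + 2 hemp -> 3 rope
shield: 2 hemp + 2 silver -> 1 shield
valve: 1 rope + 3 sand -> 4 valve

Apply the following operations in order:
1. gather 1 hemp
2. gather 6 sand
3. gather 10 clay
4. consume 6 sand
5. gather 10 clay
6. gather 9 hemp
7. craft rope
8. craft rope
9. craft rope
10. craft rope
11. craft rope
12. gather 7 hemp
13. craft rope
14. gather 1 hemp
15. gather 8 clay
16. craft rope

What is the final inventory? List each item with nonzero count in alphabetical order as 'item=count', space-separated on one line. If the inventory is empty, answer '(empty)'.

After 1 (gather 1 hemp): hemp=1
After 2 (gather 6 sand): hemp=1 sand=6
After 3 (gather 10 clay): clay=10 hemp=1 sand=6
After 4 (consume 6 sand): clay=10 hemp=1
After 5 (gather 10 clay): clay=20 hemp=1
After 6 (gather 9 hemp): clay=20 hemp=10
After 7 (craft rope): clay=17 hemp=8 rope=3
After 8 (craft rope): clay=14 hemp=6 rope=6
After 9 (craft rope): clay=11 hemp=4 rope=9
After 10 (craft rope): clay=8 hemp=2 rope=12
After 11 (craft rope): clay=5 rope=15
After 12 (gather 7 hemp): clay=5 hemp=7 rope=15
After 13 (craft rope): clay=2 hemp=5 rope=18
After 14 (gather 1 hemp): clay=2 hemp=6 rope=18
After 15 (gather 8 clay): clay=10 hemp=6 rope=18
After 16 (craft rope): clay=7 hemp=4 rope=21

Answer: clay=7 hemp=4 rope=21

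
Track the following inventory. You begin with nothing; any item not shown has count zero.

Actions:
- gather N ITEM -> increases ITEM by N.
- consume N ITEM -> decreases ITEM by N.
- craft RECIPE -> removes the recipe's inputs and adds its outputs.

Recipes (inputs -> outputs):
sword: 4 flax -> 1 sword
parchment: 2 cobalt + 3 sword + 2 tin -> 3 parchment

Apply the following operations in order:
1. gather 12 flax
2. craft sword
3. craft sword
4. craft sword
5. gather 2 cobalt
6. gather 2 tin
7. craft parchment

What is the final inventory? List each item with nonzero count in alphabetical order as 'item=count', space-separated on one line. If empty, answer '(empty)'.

Answer: parchment=3

Derivation:
After 1 (gather 12 flax): flax=12
After 2 (craft sword): flax=8 sword=1
After 3 (craft sword): flax=4 sword=2
After 4 (craft sword): sword=3
After 5 (gather 2 cobalt): cobalt=2 sword=3
After 6 (gather 2 tin): cobalt=2 sword=3 tin=2
After 7 (craft parchment): parchment=3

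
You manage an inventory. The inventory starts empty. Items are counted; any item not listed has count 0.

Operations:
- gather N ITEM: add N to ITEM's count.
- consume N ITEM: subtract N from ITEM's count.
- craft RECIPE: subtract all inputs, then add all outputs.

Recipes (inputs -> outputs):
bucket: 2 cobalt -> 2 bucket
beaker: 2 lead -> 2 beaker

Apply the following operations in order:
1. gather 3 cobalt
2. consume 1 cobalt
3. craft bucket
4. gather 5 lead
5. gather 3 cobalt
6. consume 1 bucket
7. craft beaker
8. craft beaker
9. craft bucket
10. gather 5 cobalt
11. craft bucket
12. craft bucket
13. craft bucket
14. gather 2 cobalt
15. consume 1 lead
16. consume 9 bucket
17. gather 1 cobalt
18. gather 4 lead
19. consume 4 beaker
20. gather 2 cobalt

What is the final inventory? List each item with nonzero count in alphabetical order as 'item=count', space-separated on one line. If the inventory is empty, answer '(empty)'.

Answer: cobalt=5 lead=4

Derivation:
After 1 (gather 3 cobalt): cobalt=3
After 2 (consume 1 cobalt): cobalt=2
After 3 (craft bucket): bucket=2
After 4 (gather 5 lead): bucket=2 lead=5
After 5 (gather 3 cobalt): bucket=2 cobalt=3 lead=5
After 6 (consume 1 bucket): bucket=1 cobalt=3 lead=5
After 7 (craft beaker): beaker=2 bucket=1 cobalt=3 lead=3
After 8 (craft beaker): beaker=4 bucket=1 cobalt=3 lead=1
After 9 (craft bucket): beaker=4 bucket=3 cobalt=1 lead=1
After 10 (gather 5 cobalt): beaker=4 bucket=3 cobalt=6 lead=1
After 11 (craft bucket): beaker=4 bucket=5 cobalt=4 lead=1
After 12 (craft bucket): beaker=4 bucket=7 cobalt=2 lead=1
After 13 (craft bucket): beaker=4 bucket=9 lead=1
After 14 (gather 2 cobalt): beaker=4 bucket=9 cobalt=2 lead=1
After 15 (consume 1 lead): beaker=4 bucket=9 cobalt=2
After 16 (consume 9 bucket): beaker=4 cobalt=2
After 17 (gather 1 cobalt): beaker=4 cobalt=3
After 18 (gather 4 lead): beaker=4 cobalt=3 lead=4
After 19 (consume 4 beaker): cobalt=3 lead=4
After 20 (gather 2 cobalt): cobalt=5 lead=4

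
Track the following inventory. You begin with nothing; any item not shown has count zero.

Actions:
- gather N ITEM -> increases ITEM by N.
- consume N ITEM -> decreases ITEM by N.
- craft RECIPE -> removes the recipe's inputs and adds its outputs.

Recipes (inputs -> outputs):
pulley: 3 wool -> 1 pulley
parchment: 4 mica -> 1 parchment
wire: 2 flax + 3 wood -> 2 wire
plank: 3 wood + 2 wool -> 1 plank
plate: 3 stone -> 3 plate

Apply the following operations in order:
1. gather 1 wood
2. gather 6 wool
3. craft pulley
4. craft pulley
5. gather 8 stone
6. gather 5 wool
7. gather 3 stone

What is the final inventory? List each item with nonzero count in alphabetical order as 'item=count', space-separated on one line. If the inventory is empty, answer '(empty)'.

Answer: pulley=2 stone=11 wood=1 wool=5

Derivation:
After 1 (gather 1 wood): wood=1
After 2 (gather 6 wool): wood=1 wool=6
After 3 (craft pulley): pulley=1 wood=1 wool=3
After 4 (craft pulley): pulley=2 wood=1
After 5 (gather 8 stone): pulley=2 stone=8 wood=1
After 6 (gather 5 wool): pulley=2 stone=8 wood=1 wool=5
After 7 (gather 3 stone): pulley=2 stone=11 wood=1 wool=5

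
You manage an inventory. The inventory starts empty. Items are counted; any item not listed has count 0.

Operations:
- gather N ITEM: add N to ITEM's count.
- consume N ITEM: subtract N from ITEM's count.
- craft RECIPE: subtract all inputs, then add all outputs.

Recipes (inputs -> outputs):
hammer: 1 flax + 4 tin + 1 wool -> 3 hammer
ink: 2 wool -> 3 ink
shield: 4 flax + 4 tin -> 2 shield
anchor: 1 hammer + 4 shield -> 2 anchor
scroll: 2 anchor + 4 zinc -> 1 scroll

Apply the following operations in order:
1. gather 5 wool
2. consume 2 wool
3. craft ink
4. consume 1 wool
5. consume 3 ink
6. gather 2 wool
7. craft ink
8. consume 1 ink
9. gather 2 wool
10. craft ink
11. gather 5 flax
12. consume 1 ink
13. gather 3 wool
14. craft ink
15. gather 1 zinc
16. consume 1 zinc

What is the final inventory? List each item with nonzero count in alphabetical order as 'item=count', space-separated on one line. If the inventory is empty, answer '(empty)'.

After 1 (gather 5 wool): wool=5
After 2 (consume 2 wool): wool=3
After 3 (craft ink): ink=3 wool=1
After 4 (consume 1 wool): ink=3
After 5 (consume 3 ink): (empty)
After 6 (gather 2 wool): wool=2
After 7 (craft ink): ink=3
After 8 (consume 1 ink): ink=2
After 9 (gather 2 wool): ink=2 wool=2
After 10 (craft ink): ink=5
After 11 (gather 5 flax): flax=5 ink=5
After 12 (consume 1 ink): flax=5 ink=4
After 13 (gather 3 wool): flax=5 ink=4 wool=3
After 14 (craft ink): flax=5 ink=7 wool=1
After 15 (gather 1 zinc): flax=5 ink=7 wool=1 zinc=1
After 16 (consume 1 zinc): flax=5 ink=7 wool=1

Answer: flax=5 ink=7 wool=1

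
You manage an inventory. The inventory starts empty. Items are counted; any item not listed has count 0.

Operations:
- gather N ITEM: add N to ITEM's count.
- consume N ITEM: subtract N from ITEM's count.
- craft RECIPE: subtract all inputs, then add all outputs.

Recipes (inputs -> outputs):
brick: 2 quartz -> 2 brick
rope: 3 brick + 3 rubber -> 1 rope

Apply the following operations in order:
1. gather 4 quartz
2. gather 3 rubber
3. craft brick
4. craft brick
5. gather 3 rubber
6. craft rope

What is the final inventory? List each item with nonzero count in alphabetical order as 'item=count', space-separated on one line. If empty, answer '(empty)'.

After 1 (gather 4 quartz): quartz=4
After 2 (gather 3 rubber): quartz=4 rubber=3
After 3 (craft brick): brick=2 quartz=2 rubber=3
After 4 (craft brick): brick=4 rubber=3
After 5 (gather 3 rubber): brick=4 rubber=6
After 6 (craft rope): brick=1 rope=1 rubber=3

Answer: brick=1 rope=1 rubber=3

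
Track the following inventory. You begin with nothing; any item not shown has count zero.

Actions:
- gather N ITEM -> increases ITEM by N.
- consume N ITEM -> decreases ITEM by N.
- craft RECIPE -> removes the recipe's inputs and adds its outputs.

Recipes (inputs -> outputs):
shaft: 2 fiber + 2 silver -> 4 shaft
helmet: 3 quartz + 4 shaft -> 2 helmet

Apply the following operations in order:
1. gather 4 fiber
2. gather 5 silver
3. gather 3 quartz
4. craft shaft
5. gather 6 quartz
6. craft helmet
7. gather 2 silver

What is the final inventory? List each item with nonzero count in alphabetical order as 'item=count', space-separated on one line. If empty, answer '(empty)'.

After 1 (gather 4 fiber): fiber=4
After 2 (gather 5 silver): fiber=4 silver=5
After 3 (gather 3 quartz): fiber=4 quartz=3 silver=5
After 4 (craft shaft): fiber=2 quartz=3 shaft=4 silver=3
After 5 (gather 6 quartz): fiber=2 quartz=9 shaft=4 silver=3
After 6 (craft helmet): fiber=2 helmet=2 quartz=6 silver=3
After 7 (gather 2 silver): fiber=2 helmet=2 quartz=6 silver=5

Answer: fiber=2 helmet=2 quartz=6 silver=5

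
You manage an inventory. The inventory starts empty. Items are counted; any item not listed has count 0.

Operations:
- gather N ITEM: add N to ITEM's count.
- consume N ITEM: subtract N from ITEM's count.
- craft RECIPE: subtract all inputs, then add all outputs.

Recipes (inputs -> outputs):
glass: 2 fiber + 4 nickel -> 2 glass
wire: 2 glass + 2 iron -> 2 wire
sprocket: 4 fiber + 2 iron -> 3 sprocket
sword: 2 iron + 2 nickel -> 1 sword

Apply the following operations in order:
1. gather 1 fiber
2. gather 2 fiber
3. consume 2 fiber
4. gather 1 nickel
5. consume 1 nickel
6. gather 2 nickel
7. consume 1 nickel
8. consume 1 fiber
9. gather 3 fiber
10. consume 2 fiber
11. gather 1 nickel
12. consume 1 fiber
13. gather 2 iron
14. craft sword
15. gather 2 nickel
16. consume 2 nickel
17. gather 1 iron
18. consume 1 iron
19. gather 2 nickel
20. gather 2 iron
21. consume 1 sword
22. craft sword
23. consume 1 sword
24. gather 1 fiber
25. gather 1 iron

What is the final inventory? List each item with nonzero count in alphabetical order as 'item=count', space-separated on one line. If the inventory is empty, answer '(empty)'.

After 1 (gather 1 fiber): fiber=1
After 2 (gather 2 fiber): fiber=3
After 3 (consume 2 fiber): fiber=1
After 4 (gather 1 nickel): fiber=1 nickel=1
After 5 (consume 1 nickel): fiber=1
After 6 (gather 2 nickel): fiber=1 nickel=2
After 7 (consume 1 nickel): fiber=1 nickel=1
After 8 (consume 1 fiber): nickel=1
After 9 (gather 3 fiber): fiber=3 nickel=1
After 10 (consume 2 fiber): fiber=1 nickel=1
After 11 (gather 1 nickel): fiber=1 nickel=2
After 12 (consume 1 fiber): nickel=2
After 13 (gather 2 iron): iron=2 nickel=2
After 14 (craft sword): sword=1
After 15 (gather 2 nickel): nickel=2 sword=1
After 16 (consume 2 nickel): sword=1
After 17 (gather 1 iron): iron=1 sword=1
After 18 (consume 1 iron): sword=1
After 19 (gather 2 nickel): nickel=2 sword=1
After 20 (gather 2 iron): iron=2 nickel=2 sword=1
After 21 (consume 1 sword): iron=2 nickel=2
After 22 (craft sword): sword=1
After 23 (consume 1 sword): (empty)
After 24 (gather 1 fiber): fiber=1
After 25 (gather 1 iron): fiber=1 iron=1

Answer: fiber=1 iron=1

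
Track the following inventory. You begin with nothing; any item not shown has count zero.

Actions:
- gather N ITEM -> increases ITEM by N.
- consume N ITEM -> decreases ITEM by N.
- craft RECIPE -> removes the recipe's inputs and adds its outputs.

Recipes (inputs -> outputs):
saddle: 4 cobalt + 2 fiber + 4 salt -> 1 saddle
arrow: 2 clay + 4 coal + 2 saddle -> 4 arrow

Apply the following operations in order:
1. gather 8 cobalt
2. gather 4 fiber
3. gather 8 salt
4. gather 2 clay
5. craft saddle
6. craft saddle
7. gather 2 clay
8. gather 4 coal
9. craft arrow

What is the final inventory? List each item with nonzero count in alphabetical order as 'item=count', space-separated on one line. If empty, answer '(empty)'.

After 1 (gather 8 cobalt): cobalt=8
After 2 (gather 4 fiber): cobalt=8 fiber=4
After 3 (gather 8 salt): cobalt=8 fiber=4 salt=8
After 4 (gather 2 clay): clay=2 cobalt=8 fiber=4 salt=8
After 5 (craft saddle): clay=2 cobalt=4 fiber=2 saddle=1 salt=4
After 6 (craft saddle): clay=2 saddle=2
After 7 (gather 2 clay): clay=4 saddle=2
After 8 (gather 4 coal): clay=4 coal=4 saddle=2
After 9 (craft arrow): arrow=4 clay=2

Answer: arrow=4 clay=2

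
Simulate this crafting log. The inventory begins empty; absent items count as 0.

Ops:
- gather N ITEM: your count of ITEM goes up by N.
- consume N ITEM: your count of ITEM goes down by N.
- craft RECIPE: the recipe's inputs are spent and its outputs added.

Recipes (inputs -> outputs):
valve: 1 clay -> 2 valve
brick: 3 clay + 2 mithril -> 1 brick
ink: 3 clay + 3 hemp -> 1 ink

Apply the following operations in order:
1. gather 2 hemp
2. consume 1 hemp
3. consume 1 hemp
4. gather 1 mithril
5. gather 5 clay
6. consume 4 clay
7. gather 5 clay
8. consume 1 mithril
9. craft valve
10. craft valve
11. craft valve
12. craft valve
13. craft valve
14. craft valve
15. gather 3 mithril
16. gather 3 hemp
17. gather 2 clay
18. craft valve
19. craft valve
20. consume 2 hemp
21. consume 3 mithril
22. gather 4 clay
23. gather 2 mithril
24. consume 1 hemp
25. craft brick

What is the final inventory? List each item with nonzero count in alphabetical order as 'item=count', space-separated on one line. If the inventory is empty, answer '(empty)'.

After 1 (gather 2 hemp): hemp=2
After 2 (consume 1 hemp): hemp=1
After 3 (consume 1 hemp): (empty)
After 4 (gather 1 mithril): mithril=1
After 5 (gather 5 clay): clay=5 mithril=1
After 6 (consume 4 clay): clay=1 mithril=1
After 7 (gather 5 clay): clay=6 mithril=1
After 8 (consume 1 mithril): clay=6
After 9 (craft valve): clay=5 valve=2
After 10 (craft valve): clay=4 valve=4
After 11 (craft valve): clay=3 valve=6
After 12 (craft valve): clay=2 valve=8
After 13 (craft valve): clay=1 valve=10
After 14 (craft valve): valve=12
After 15 (gather 3 mithril): mithril=3 valve=12
After 16 (gather 3 hemp): hemp=3 mithril=3 valve=12
After 17 (gather 2 clay): clay=2 hemp=3 mithril=3 valve=12
After 18 (craft valve): clay=1 hemp=3 mithril=3 valve=14
After 19 (craft valve): hemp=3 mithril=3 valve=16
After 20 (consume 2 hemp): hemp=1 mithril=3 valve=16
After 21 (consume 3 mithril): hemp=1 valve=16
After 22 (gather 4 clay): clay=4 hemp=1 valve=16
After 23 (gather 2 mithril): clay=4 hemp=1 mithril=2 valve=16
After 24 (consume 1 hemp): clay=4 mithril=2 valve=16
After 25 (craft brick): brick=1 clay=1 valve=16

Answer: brick=1 clay=1 valve=16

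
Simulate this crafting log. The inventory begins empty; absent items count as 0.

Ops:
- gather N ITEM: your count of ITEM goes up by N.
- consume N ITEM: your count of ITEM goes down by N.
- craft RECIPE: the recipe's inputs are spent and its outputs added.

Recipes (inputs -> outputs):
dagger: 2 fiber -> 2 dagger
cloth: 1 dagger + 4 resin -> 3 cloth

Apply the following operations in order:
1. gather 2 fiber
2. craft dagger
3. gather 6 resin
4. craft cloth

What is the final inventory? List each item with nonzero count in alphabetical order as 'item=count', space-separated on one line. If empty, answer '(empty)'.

Answer: cloth=3 dagger=1 resin=2

Derivation:
After 1 (gather 2 fiber): fiber=2
After 2 (craft dagger): dagger=2
After 3 (gather 6 resin): dagger=2 resin=6
After 4 (craft cloth): cloth=3 dagger=1 resin=2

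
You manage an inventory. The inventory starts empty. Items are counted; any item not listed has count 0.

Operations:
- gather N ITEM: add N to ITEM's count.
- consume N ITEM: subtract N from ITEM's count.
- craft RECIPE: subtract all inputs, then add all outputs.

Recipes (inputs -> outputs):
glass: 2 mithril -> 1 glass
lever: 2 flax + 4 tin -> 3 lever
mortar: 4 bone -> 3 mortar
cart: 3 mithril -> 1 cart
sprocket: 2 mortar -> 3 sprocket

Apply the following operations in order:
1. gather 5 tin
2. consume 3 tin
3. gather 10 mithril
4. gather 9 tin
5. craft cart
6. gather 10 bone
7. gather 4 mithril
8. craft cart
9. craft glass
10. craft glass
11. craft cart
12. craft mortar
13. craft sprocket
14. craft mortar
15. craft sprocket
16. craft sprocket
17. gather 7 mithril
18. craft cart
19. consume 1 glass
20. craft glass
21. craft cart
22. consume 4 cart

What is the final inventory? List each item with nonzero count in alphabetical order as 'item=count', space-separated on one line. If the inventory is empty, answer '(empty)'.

After 1 (gather 5 tin): tin=5
After 2 (consume 3 tin): tin=2
After 3 (gather 10 mithril): mithril=10 tin=2
After 4 (gather 9 tin): mithril=10 tin=11
After 5 (craft cart): cart=1 mithril=7 tin=11
After 6 (gather 10 bone): bone=10 cart=1 mithril=7 tin=11
After 7 (gather 4 mithril): bone=10 cart=1 mithril=11 tin=11
After 8 (craft cart): bone=10 cart=2 mithril=8 tin=11
After 9 (craft glass): bone=10 cart=2 glass=1 mithril=6 tin=11
After 10 (craft glass): bone=10 cart=2 glass=2 mithril=4 tin=11
After 11 (craft cart): bone=10 cart=3 glass=2 mithril=1 tin=11
After 12 (craft mortar): bone=6 cart=3 glass=2 mithril=1 mortar=3 tin=11
After 13 (craft sprocket): bone=6 cart=3 glass=2 mithril=1 mortar=1 sprocket=3 tin=11
After 14 (craft mortar): bone=2 cart=3 glass=2 mithril=1 mortar=4 sprocket=3 tin=11
After 15 (craft sprocket): bone=2 cart=3 glass=2 mithril=1 mortar=2 sprocket=6 tin=11
After 16 (craft sprocket): bone=2 cart=3 glass=2 mithril=1 sprocket=9 tin=11
After 17 (gather 7 mithril): bone=2 cart=3 glass=2 mithril=8 sprocket=9 tin=11
After 18 (craft cart): bone=2 cart=4 glass=2 mithril=5 sprocket=9 tin=11
After 19 (consume 1 glass): bone=2 cart=4 glass=1 mithril=5 sprocket=9 tin=11
After 20 (craft glass): bone=2 cart=4 glass=2 mithril=3 sprocket=9 tin=11
After 21 (craft cart): bone=2 cart=5 glass=2 sprocket=9 tin=11
After 22 (consume 4 cart): bone=2 cart=1 glass=2 sprocket=9 tin=11

Answer: bone=2 cart=1 glass=2 sprocket=9 tin=11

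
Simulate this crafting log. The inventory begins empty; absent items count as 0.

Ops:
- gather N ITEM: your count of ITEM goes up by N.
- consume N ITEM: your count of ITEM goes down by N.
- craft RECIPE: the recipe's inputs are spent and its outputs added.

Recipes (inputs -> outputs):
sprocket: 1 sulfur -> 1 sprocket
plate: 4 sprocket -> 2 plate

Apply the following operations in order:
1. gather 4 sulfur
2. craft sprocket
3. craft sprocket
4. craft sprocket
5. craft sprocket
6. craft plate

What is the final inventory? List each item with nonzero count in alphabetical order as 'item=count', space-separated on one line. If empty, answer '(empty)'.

Answer: plate=2

Derivation:
After 1 (gather 4 sulfur): sulfur=4
After 2 (craft sprocket): sprocket=1 sulfur=3
After 3 (craft sprocket): sprocket=2 sulfur=2
After 4 (craft sprocket): sprocket=3 sulfur=1
After 5 (craft sprocket): sprocket=4
After 6 (craft plate): plate=2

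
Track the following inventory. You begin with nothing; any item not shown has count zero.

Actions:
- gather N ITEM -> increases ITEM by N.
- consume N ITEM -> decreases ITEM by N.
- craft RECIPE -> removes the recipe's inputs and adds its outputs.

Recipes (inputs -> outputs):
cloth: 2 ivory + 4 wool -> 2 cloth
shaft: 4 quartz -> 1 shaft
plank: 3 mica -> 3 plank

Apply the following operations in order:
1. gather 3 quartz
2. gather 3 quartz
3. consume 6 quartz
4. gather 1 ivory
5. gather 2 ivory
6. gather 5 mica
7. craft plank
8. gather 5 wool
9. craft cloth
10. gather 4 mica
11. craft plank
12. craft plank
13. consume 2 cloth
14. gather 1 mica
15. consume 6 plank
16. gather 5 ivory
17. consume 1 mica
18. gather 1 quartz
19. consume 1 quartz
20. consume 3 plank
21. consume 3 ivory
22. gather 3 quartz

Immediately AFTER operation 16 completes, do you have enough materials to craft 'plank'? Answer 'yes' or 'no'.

Answer: no

Derivation:
After 1 (gather 3 quartz): quartz=3
After 2 (gather 3 quartz): quartz=6
After 3 (consume 6 quartz): (empty)
After 4 (gather 1 ivory): ivory=1
After 5 (gather 2 ivory): ivory=3
After 6 (gather 5 mica): ivory=3 mica=5
After 7 (craft plank): ivory=3 mica=2 plank=3
After 8 (gather 5 wool): ivory=3 mica=2 plank=3 wool=5
After 9 (craft cloth): cloth=2 ivory=1 mica=2 plank=3 wool=1
After 10 (gather 4 mica): cloth=2 ivory=1 mica=6 plank=3 wool=1
After 11 (craft plank): cloth=2 ivory=1 mica=3 plank=6 wool=1
After 12 (craft plank): cloth=2 ivory=1 plank=9 wool=1
After 13 (consume 2 cloth): ivory=1 plank=9 wool=1
After 14 (gather 1 mica): ivory=1 mica=1 plank=9 wool=1
After 15 (consume 6 plank): ivory=1 mica=1 plank=3 wool=1
After 16 (gather 5 ivory): ivory=6 mica=1 plank=3 wool=1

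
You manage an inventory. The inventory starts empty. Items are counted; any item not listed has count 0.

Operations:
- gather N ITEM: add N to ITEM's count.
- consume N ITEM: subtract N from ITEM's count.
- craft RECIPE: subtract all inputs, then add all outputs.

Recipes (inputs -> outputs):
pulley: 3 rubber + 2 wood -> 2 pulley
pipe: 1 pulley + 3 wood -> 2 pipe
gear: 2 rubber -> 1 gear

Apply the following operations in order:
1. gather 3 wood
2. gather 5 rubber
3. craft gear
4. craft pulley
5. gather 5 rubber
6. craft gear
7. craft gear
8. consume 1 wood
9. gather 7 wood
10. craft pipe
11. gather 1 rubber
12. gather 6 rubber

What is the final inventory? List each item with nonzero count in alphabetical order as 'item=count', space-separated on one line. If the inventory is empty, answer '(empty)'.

Answer: gear=3 pipe=2 pulley=1 rubber=8 wood=4

Derivation:
After 1 (gather 3 wood): wood=3
After 2 (gather 5 rubber): rubber=5 wood=3
After 3 (craft gear): gear=1 rubber=3 wood=3
After 4 (craft pulley): gear=1 pulley=2 wood=1
After 5 (gather 5 rubber): gear=1 pulley=2 rubber=5 wood=1
After 6 (craft gear): gear=2 pulley=2 rubber=3 wood=1
After 7 (craft gear): gear=3 pulley=2 rubber=1 wood=1
After 8 (consume 1 wood): gear=3 pulley=2 rubber=1
After 9 (gather 7 wood): gear=3 pulley=2 rubber=1 wood=7
After 10 (craft pipe): gear=3 pipe=2 pulley=1 rubber=1 wood=4
After 11 (gather 1 rubber): gear=3 pipe=2 pulley=1 rubber=2 wood=4
After 12 (gather 6 rubber): gear=3 pipe=2 pulley=1 rubber=8 wood=4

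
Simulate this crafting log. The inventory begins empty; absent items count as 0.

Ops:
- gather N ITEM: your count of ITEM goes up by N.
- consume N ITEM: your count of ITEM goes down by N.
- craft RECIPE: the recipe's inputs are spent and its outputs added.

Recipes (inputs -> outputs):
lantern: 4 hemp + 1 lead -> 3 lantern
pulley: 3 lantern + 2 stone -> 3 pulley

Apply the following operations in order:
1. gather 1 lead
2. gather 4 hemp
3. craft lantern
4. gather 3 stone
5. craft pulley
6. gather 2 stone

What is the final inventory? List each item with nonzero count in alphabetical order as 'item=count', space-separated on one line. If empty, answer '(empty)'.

Answer: pulley=3 stone=3

Derivation:
After 1 (gather 1 lead): lead=1
After 2 (gather 4 hemp): hemp=4 lead=1
After 3 (craft lantern): lantern=3
After 4 (gather 3 stone): lantern=3 stone=3
After 5 (craft pulley): pulley=3 stone=1
After 6 (gather 2 stone): pulley=3 stone=3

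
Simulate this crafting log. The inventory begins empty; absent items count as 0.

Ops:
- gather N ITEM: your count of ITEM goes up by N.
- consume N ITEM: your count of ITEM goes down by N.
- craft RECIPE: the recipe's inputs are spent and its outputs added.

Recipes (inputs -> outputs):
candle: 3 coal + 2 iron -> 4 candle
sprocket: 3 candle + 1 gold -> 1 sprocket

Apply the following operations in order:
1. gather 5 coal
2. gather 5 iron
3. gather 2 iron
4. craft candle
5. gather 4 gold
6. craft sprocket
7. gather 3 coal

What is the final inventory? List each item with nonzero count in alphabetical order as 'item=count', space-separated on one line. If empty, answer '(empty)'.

Answer: candle=1 coal=5 gold=3 iron=5 sprocket=1

Derivation:
After 1 (gather 5 coal): coal=5
After 2 (gather 5 iron): coal=5 iron=5
After 3 (gather 2 iron): coal=5 iron=7
After 4 (craft candle): candle=4 coal=2 iron=5
After 5 (gather 4 gold): candle=4 coal=2 gold=4 iron=5
After 6 (craft sprocket): candle=1 coal=2 gold=3 iron=5 sprocket=1
After 7 (gather 3 coal): candle=1 coal=5 gold=3 iron=5 sprocket=1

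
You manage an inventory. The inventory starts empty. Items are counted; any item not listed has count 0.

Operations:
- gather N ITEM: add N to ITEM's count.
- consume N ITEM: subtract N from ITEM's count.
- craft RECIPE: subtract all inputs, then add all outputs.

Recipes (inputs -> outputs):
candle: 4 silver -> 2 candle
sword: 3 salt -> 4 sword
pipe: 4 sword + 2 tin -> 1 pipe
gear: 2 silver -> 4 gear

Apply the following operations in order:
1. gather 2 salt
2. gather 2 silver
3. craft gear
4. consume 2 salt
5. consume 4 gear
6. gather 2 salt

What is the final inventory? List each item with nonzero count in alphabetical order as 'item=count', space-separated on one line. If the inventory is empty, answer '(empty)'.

After 1 (gather 2 salt): salt=2
After 2 (gather 2 silver): salt=2 silver=2
After 3 (craft gear): gear=4 salt=2
After 4 (consume 2 salt): gear=4
After 5 (consume 4 gear): (empty)
After 6 (gather 2 salt): salt=2

Answer: salt=2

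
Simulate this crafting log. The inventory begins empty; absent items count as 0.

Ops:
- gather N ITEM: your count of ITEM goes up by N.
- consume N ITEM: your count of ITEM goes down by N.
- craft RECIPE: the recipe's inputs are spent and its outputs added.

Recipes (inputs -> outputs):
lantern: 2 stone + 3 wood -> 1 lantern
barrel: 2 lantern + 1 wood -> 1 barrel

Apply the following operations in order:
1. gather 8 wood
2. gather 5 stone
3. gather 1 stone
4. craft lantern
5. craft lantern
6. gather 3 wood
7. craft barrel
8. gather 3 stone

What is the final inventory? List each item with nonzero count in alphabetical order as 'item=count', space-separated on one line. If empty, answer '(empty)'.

After 1 (gather 8 wood): wood=8
After 2 (gather 5 stone): stone=5 wood=8
After 3 (gather 1 stone): stone=6 wood=8
After 4 (craft lantern): lantern=1 stone=4 wood=5
After 5 (craft lantern): lantern=2 stone=2 wood=2
After 6 (gather 3 wood): lantern=2 stone=2 wood=5
After 7 (craft barrel): barrel=1 stone=2 wood=4
After 8 (gather 3 stone): barrel=1 stone=5 wood=4

Answer: barrel=1 stone=5 wood=4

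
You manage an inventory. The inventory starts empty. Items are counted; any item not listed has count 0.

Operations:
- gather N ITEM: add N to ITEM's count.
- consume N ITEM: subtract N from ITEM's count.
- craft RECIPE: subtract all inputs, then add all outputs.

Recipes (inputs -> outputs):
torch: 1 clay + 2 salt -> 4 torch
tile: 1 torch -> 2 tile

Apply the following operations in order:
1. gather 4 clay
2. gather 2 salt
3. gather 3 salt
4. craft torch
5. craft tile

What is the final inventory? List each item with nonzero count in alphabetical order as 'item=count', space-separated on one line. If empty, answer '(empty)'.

Answer: clay=3 salt=3 tile=2 torch=3

Derivation:
After 1 (gather 4 clay): clay=4
After 2 (gather 2 salt): clay=4 salt=2
After 3 (gather 3 salt): clay=4 salt=5
After 4 (craft torch): clay=3 salt=3 torch=4
After 5 (craft tile): clay=3 salt=3 tile=2 torch=3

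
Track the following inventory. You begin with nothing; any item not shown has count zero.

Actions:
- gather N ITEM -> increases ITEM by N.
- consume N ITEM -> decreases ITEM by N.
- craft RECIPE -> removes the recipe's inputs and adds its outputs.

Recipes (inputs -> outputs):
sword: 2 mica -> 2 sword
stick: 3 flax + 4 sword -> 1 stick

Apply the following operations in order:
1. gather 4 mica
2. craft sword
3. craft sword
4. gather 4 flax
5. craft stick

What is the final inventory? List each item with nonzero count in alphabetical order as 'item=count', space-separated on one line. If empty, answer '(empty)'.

Answer: flax=1 stick=1

Derivation:
After 1 (gather 4 mica): mica=4
After 2 (craft sword): mica=2 sword=2
After 3 (craft sword): sword=4
After 4 (gather 4 flax): flax=4 sword=4
After 5 (craft stick): flax=1 stick=1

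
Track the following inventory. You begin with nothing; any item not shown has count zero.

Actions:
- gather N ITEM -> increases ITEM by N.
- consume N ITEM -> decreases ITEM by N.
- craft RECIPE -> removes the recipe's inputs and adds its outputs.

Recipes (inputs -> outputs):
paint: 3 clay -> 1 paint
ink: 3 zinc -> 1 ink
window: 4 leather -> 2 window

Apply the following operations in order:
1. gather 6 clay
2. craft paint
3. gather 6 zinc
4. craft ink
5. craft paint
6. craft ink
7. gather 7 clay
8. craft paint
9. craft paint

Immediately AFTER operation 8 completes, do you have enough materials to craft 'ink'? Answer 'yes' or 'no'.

After 1 (gather 6 clay): clay=6
After 2 (craft paint): clay=3 paint=1
After 3 (gather 6 zinc): clay=3 paint=1 zinc=6
After 4 (craft ink): clay=3 ink=1 paint=1 zinc=3
After 5 (craft paint): ink=1 paint=2 zinc=3
After 6 (craft ink): ink=2 paint=2
After 7 (gather 7 clay): clay=7 ink=2 paint=2
After 8 (craft paint): clay=4 ink=2 paint=3

Answer: no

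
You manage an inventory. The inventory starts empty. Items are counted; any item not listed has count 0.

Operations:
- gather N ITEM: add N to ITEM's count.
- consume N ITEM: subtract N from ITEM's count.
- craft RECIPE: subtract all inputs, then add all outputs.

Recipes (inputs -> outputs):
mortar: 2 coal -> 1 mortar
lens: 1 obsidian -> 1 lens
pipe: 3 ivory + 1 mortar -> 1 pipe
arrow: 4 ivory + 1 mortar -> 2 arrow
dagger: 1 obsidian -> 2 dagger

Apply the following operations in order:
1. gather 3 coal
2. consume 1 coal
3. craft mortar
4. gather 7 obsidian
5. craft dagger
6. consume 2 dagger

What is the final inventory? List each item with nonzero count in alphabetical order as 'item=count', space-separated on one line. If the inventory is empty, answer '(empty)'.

After 1 (gather 3 coal): coal=3
After 2 (consume 1 coal): coal=2
After 3 (craft mortar): mortar=1
After 4 (gather 7 obsidian): mortar=1 obsidian=7
After 5 (craft dagger): dagger=2 mortar=1 obsidian=6
After 6 (consume 2 dagger): mortar=1 obsidian=6

Answer: mortar=1 obsidian=6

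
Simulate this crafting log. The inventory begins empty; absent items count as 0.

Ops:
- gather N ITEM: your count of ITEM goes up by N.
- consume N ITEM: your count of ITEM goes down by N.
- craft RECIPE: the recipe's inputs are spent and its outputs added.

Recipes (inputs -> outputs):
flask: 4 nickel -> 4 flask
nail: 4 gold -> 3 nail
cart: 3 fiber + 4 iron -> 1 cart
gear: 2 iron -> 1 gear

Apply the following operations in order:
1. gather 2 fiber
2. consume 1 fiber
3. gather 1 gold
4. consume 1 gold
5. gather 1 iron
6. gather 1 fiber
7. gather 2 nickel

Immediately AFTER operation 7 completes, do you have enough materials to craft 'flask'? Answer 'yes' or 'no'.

Answer: no

Derivation:
After 1 (gather 2 fiber): fiber=2
After 2 (consume 1 fiber): fiber=1
After 3 (gather 1 gold): fiber=1 gold=1
After 4 (consume 1 gold): fiber=1
After 5 (gather 1 iron): fiber=1 iron=1
After 6 (gather 1 fiber): fiber=2 iron=1
After 7 (gather 2 nickel): fiber=2 iron=1 nickel=2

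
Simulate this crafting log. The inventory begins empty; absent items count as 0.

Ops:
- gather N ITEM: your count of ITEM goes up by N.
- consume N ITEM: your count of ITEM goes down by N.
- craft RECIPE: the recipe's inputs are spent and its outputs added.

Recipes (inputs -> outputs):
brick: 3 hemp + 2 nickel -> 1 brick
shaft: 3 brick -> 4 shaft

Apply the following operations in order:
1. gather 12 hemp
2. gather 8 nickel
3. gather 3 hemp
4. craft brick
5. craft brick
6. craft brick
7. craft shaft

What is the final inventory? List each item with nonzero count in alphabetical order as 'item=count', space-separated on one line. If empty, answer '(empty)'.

After 1 (gather 12 hemp): hemp=12
After 2 (gather 8 nickel): hemp=12 nickel=8
After 3 (gather 3 hemp): hemp=15 nickel=8
After 4 (craft brick): brick=1 hemp=12 nickel=6
After 5 (craft brick): brick=2 hemp=9 nickel=4
After 6 (craft brick): brick=3 hemp=6 nickel=2
After 7 (craft shaft): hemp=6 nickel=2 shaft=4

Answer: hemp=6 nickel=2 shaft=4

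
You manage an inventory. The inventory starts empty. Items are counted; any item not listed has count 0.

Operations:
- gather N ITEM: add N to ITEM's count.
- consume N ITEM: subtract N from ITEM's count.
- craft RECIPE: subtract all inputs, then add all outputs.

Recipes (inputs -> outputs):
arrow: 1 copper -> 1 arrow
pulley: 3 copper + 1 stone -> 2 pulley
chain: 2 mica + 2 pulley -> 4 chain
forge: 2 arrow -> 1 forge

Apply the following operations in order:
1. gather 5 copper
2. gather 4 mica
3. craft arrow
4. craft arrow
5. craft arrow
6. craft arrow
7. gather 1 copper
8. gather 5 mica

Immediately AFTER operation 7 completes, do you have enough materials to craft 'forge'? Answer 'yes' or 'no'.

Answer: yes

Derivation:
After 1 (gather 5 copper): copper=5
After 2 (gather 4 mica): copper=5 mica=4
After 3 (craft arrow): arrow=1 copper=4 mica=4
After 4 (craft arrow): arrow=2 copper=3 mica=4
After 5 (craft arrow): arrow=3 copper=2 mica=4
After 6 (craft arrow): arrow=4 copper=1 mica=4
After 7 (gather 1 copper): arrow=4 copper=2 mica=4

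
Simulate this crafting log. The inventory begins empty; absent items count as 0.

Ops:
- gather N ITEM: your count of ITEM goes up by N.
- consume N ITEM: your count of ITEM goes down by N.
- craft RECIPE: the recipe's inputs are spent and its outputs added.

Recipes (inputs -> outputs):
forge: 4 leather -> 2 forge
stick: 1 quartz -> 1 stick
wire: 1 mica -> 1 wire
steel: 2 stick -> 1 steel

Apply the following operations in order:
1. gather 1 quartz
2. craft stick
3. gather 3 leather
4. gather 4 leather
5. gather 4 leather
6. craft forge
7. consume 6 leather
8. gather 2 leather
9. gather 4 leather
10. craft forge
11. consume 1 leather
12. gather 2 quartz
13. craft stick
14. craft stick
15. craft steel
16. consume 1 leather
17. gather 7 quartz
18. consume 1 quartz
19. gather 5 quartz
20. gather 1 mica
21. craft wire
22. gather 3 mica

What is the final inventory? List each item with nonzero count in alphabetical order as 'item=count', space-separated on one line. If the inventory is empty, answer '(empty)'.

After 1 (gather 1 quartz): quartz=1
After 2 (craft stick): stick=1
After 3 (gather 3 leather): leather=3 stick=1
After 4 (gather 4 leather): leather=7 stick=1
After 5 (gather 4 leather): leather=11 stick=1
After 6 (craft forge): forge=2 leather=7 stick=1
After 7 (consume 6 leather): forge=2 leather=1 stick=1
After 8 (gather 2 leather): forge=2 leather=3 stick=1
After 9 (gather 4 leather): forge=2 leather=7 stick=1
After 10 (craft forge): forge=4 leather=3 stick=1
After 11 (consume 1 leather): forge=4 leather=2 stick=1
After 12 (gather 2 quartz): forge=4 leather=2 quartz=2 stick=1
After 13 (craft stick): forge=4 leather=2 quartz=1 stick=2
After 14 (craft stick): forge=4 leather=2 stick=3
After 15 (craft steel): forge=4 leather=2 steel=1 stick=1
After 16 (consume 1 leather): forge=4 leather=1 steel=1 stick=1
After 17 (gather 7 quartz): forge=4 leather=1 quartz=7 steel=1 stick=1
After 18 (consume 1 quartz): forge=4 leather=1 quartz=6 steel=1 stick=1
After 19 (gather 5 quartz): forge=4 leather=1 quartz=11 steel=1 stick=1
After 20 (gather 1 mica): forge=4 leather=1 mica=1 quartz=11 steel=1 stick=1
After 21 (craft wire): forge=4 leather=1 quartz=11 steel=1 stick=1 wire=1
After 22 (gather 3 mica): forge=4 leather=1 mica=3 quartz=11 steel=1 stick=1 wire=1

Answer: forge=4 leather=1 mica=3 quartz=11 steel=1 stick=1 wire=1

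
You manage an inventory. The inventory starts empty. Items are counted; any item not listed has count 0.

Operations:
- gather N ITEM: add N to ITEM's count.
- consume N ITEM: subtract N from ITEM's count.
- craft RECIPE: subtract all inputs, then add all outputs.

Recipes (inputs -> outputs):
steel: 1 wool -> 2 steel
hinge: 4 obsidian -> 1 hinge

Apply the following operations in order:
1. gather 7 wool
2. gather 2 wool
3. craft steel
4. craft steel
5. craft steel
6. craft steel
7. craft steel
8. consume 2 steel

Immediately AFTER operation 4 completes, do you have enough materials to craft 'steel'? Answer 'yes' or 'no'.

After 1 (gather 7 wool): wool=7
After 2 (gather 2 wool): wool=9
After 3 (craft steel): steel=2 wool=8
After 4 (craft steel): steel=4 wool=7

Answer: yes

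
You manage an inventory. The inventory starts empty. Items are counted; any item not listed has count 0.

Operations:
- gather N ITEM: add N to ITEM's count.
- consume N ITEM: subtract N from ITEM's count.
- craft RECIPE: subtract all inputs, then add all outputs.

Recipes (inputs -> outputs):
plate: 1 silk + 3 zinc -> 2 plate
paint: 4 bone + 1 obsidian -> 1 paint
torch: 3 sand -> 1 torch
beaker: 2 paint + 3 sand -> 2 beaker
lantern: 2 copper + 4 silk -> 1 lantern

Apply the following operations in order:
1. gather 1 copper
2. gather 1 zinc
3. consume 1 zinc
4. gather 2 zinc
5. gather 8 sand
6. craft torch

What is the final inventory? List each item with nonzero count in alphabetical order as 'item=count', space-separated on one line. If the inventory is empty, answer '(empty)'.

After 1 (gather 1 copper): copper=1
After 2 (gather 1 zinc): copper=1 zinc=1
After 3 (consume 1 zinc): copper=1
After 4 (gather 2 zinc): copper=1 zinc=2
After 5 (gather 8 sand): copper=1 sand=8 zinc=2
After 6 (craft torch): copper=1 sand=5 torch=1 zinc=2

Answer: copper=1 sand=5 torch=1 zinc=2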